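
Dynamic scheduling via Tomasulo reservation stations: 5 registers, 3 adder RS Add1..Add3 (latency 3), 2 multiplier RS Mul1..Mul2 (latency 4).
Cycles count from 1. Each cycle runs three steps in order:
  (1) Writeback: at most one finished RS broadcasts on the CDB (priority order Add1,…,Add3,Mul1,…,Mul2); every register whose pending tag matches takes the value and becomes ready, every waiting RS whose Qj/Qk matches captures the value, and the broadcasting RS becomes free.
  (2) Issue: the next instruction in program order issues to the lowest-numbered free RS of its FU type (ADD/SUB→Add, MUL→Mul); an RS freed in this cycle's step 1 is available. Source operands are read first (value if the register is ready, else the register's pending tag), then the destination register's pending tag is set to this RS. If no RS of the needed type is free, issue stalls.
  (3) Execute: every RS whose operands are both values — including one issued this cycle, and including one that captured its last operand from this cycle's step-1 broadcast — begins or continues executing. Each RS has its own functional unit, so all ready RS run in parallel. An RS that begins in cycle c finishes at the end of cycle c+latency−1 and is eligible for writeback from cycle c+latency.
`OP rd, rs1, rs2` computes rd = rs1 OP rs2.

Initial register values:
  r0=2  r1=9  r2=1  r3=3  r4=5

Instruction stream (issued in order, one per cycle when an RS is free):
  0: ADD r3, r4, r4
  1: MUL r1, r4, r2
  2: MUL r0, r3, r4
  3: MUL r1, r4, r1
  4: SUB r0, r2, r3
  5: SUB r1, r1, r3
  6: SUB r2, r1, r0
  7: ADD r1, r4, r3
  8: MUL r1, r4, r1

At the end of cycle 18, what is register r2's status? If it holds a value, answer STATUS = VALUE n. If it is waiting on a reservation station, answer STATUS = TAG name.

  c1: issue ADD r3<-Add1  regs: r0:2,r1:9,r2:1,r3:Add1,r4:5
  c2: issue MUL r1<-Mul1  regs: r0:2,r1:Mul1,r2:1,r3:Add1,r4:5
  c3: issue MUL r0<-Mul2  regs: r0:Mul2,r1:Mul1,r2:1,r3:Add1,r4:5
  c4: CDB Add1=10; stall  regs: r0:Mul2,r1:Mul1,r2:1,r3:10,r4:5
  c5: stall  regs: r0:Mul2,r1:Mul1,r2:1,r3:10,r4:5
  c6: CDB Mul1=5; issue MUL r1<-Mul1  regs: r0:Mul2,r1:Mul1,r2:1,r3:10,r4:5
  c7: issue SUB r0<-Add1  regs: r0:Add1,r1:Mul1,r2:1,r3:10,r4:5
  c8: CDB Mul2=50; issue SUB r1<-Add2  regs: r0:Add1,r1:Add2,r2:1,r3:10,r4:5
  c9: issue SUB r2<-Add3  regs: r0:Add1,r1:Add2,r2:Add3,r3:10,r4:5
  c10: CDB Add1=-9; issue ADD r1<-Add1  regs: r0:-9,r1:Add1,r2:Add3,r3:10,r4:5
  c11: CDB Mul1=25; issue MUL r1<-Mul1  regs: r0:-9,r1:Mul1,r2:Add3,r3:10,r4:5
  c12: -  regs: r0:-9,r1:Mul1,r2:Add3,r3:10,r4:5
  c13: CDB Add1=15  regs: r0:-9,r1:Mul1,r2:Add3,r3:10,r4:5
  c14: CDB Add2=15  regs: r0:-9,r1:Mul1,r2:Add3,r3:10,r4:5
  c15: -  regs: r0:-9,r1:Mul1,r2:Add3,r3:10,r4:5
  c16: -  regs: r0:-9,r1:Mul1,r2:Add3,r3:10,r4:5
  c17: CDB Add3=24  regs: r0:-9,r1:Mul1,r2:24,r3:10,r4:5
  c18: CDB Mul1=75  regs: r0:-9,r1:75,r2:24,r3:10,r4:5

STATUS = VALUE 24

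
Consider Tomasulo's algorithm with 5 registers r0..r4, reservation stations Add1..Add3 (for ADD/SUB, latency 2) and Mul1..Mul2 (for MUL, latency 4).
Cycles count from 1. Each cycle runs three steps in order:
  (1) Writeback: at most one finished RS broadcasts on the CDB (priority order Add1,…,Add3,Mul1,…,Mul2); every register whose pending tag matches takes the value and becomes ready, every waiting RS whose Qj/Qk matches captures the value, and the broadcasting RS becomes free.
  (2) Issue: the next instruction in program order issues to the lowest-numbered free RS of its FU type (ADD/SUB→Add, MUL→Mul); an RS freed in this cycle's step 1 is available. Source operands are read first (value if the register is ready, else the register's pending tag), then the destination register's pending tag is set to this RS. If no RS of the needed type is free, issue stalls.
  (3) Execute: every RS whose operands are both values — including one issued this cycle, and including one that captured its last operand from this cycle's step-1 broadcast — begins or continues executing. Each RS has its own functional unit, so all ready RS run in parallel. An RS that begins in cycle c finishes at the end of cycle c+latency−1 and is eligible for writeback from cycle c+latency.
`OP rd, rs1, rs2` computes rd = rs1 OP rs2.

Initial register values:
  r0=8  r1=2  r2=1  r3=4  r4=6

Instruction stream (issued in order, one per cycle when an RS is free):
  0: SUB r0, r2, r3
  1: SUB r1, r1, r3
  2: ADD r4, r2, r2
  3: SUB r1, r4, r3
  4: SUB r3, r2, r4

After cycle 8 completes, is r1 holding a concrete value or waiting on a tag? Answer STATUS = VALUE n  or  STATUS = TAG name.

STATUS = VALUE -2

c1: issue SUB r0<-Add1 | r0:Add1,r1:2,r2:1,r3:4,r4:6
c2: issue SUB r1<-Add2 | r0:Add1,r1:Add2,r2:1,r3:4,r4:6
c3: CDB Add1=-3; issue ADD r4<-Add1 | r0:-3,r1:Add2,r2:1,r3:4,r4:Add1
c4: CDB Add2=-2; issue SUB r1<-Add2 | r0:-3,r1:Add2,r2:1,r3:4,r4:Add1
c5: CDB Add1=2; issue SUB r3<-Add1 | r0:-3,r1:Add2,r2:1,r3:Add1,r4:2
c6: - | r0:-3,r1:Add2,r2:1,r3:Add1,r4:2
c7: CDB Add1=-1 | r0:-3,r1:Add2,r2:1,r3:-1,r4:2
c8: CDB Add2=-2 | r0:-3,r1:-2,r2:1,r3:-1,r4:2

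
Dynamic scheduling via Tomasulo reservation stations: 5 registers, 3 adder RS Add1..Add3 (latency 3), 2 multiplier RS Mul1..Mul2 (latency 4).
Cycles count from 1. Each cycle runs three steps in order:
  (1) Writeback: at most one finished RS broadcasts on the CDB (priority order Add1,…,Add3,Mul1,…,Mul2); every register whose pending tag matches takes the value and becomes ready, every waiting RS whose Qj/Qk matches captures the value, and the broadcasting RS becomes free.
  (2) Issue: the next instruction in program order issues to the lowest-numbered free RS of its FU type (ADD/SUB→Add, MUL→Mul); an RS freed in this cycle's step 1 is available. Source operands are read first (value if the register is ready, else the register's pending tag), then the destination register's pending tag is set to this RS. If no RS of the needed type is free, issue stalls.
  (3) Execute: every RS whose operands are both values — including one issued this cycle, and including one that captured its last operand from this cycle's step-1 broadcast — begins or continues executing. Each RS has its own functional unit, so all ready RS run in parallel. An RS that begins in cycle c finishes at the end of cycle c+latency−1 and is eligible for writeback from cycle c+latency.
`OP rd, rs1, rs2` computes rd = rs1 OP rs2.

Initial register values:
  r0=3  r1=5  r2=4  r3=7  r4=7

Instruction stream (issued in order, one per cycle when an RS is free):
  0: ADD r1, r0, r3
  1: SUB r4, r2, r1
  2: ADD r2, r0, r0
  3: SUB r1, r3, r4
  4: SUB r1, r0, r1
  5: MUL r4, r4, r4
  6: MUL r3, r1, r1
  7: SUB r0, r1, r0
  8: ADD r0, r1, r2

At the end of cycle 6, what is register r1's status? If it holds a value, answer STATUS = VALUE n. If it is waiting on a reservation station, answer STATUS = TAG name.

STATUS = TAG Add3

  c1: issue ADD r1<-Add1  regs: r0:3,r1:Add1,r2:4,r3:7,r4:7
  c2: issue SUB r4<-Add2  regs: r0:3,r1:Add1,r2:4,r3:7,r4:Add2
  c3: issue ADD r2<-Add3  regs: r0:3,r1:Add1,r2:Add3,r3:7,r4:Add2
  c4: CDB Add1=10; issue SUB r1<-Add1  regs: r0:3,r1:Add1,r2:Add3,r3:7,r4:Add2
  c5: stall  regs: r0:3,r1:Add1,r2:Add3,r3:7,r4:Add2
  c6: CDB Add3=6; issue SUB r1<-Add3  regs: r0:3,r1:Add3,r2:6,r3:7,r4:Add2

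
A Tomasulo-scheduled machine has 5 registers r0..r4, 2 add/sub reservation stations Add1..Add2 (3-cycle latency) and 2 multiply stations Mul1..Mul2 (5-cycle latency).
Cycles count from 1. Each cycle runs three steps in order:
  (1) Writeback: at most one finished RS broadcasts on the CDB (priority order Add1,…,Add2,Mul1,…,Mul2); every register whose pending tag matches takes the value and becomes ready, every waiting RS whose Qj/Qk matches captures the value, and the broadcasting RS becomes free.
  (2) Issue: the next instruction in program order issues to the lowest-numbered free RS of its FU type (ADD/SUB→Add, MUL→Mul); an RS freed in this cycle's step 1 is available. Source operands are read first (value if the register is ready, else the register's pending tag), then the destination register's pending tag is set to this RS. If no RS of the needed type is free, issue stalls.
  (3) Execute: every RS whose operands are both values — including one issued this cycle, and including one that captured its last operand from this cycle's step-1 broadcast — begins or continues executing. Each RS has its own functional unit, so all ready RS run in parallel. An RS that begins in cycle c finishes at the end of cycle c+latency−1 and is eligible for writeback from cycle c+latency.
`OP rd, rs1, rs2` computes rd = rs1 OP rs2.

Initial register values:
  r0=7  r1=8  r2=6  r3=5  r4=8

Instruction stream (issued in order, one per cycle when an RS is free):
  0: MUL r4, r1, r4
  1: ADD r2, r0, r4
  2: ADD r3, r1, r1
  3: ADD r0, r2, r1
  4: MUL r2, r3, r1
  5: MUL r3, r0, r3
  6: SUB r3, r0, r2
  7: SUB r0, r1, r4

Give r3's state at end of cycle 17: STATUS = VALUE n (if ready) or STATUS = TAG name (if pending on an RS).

c1: issue MUL r4<-Mul1 | r0:7,r1:8,r2:6,r3:5,r4:Mul1
c2: issue ADD r2<-Add1 | r0:7,r1:8,r2:Add1,r3:5,r4:Mul1
c3: issue ADD r3<-Add2 | r0:7,r1:8,r2:Add1,r3:Add2,r4:Mul1
c4: stall | r0:7,r1:8,r2:Add1,r3:Add2,r4:Mul1
c5: stall | r0:7,r1:8,r2:Add1,r3:Add2,r4:Mul1
c6: CDB Add2=16; issue ADD r0<-Add2 | r0:Add2,r1:8,r2:Add1,r3:16,r4:Mul1
c7: CDB Mul1=64; issue MUL r2<-Mul1 | r0:Add2,r1:8,r2:Mul1,r3:16,r4:64
c8: issue MUL r3<-Mul2 | r0:Add2,r1:8,r2:Mul1,r3:Mul2,r4:64
c9: stall | r0:Add2,r1:8,r2:Mul1,r3:Mul2,r4:64
c10: CDB Add1=71; issue SUB r3<-Add1 | r0:Add2,r1:8,r2:Mul1,r3:Add1,r4:64
c11: stall | r0:Add2,r1:8,r2:Mul1,r3:Add1,r4:64
c12: CDB Mul1=128; stall | r0:Add2,r1:8,r2:128,r3:Add1,r4:64
c13: CDB Add2=79; issue SUB r0<-Add2 | r0:Add2,r1:8,r2:128,r3:Add1,r4:64
c14: - | r0:Add2,r1:8,r2:128,r3:Add1,r4:64
c15: - | r0:Add2,r1:8,r2:128,r3:Add1,r4:64
c16: CDB Add1=-49 | r0:Add2,r1:8,r2:128,r3:-49,r4:64
c17: CDB Add2=-56 | r0:-56,r1:8,r2:128,r3:-49,r4:64

STATUS = VALUE -49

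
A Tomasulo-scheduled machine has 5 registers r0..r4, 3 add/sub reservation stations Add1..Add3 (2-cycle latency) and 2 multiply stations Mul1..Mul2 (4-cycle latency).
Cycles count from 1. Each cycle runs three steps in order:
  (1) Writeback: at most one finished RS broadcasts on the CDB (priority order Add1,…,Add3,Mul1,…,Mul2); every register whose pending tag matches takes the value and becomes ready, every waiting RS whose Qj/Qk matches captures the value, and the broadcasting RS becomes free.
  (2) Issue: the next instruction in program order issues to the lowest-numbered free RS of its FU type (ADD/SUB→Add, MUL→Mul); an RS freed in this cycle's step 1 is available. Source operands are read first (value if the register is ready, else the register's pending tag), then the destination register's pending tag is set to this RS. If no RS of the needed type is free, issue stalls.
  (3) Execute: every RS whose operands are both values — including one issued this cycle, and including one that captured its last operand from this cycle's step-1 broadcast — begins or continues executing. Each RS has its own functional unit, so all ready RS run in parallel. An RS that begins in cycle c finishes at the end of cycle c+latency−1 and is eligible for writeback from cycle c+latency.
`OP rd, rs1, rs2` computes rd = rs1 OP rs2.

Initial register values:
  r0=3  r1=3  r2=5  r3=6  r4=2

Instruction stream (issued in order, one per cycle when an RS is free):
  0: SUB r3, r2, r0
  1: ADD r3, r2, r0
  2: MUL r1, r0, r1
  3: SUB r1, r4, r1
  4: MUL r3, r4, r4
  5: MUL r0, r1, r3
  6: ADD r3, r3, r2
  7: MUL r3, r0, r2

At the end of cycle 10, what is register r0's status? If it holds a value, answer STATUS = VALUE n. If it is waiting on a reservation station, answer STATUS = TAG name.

  c1: issue SUB r3<-Add1  regs: r0:3,r1:3,r2:5,r3:Add1,r4:2
  c2: issue ADD r3<-Add2  regs: r0:3,r1:3,r2:5,r3:Add2,r4:2
  c3: CDB Add1=2; issue MUL r1<-Mul1  regs: r0:3,r1:Mul1,r2:5,r3:Add2,r4:2
  c4: CDB Add2=8; issue SUB r1<-Add1  regs: r0:3,r1:Add1,r2:5,r3:8,r4:2
  c5: issue MUL r3<-Mul2  regs: r0:3,r1:Add1,r2:5,r3:Mul2,r4:2
  c6: stall  regs: r0:3,r1:Add1,r2:5,r3:Mul2,r4:2
  c7: CDB Mul1=9; issue MUL r0<-Mul1  regs: r0:Mul1,r1:Add1,r2:5,r3:Mul2,r4:2
  c8: issue ADD r3<-Add2  regs: r0:Mul1,r1:Add1,r2:5,r3:Add2,r4:2
  c9: CDB Add1=-7; stall  regs: r0:Mul1,r1:-7,r2:5,r3:Add2,r4:2
  c10: CDB Mul2=4; issue MUL r3<-Mul2  regs: r0:Mul1,r1:-7,r2:5,r3:Mul2,r4:2

STATUS = TAG Mul1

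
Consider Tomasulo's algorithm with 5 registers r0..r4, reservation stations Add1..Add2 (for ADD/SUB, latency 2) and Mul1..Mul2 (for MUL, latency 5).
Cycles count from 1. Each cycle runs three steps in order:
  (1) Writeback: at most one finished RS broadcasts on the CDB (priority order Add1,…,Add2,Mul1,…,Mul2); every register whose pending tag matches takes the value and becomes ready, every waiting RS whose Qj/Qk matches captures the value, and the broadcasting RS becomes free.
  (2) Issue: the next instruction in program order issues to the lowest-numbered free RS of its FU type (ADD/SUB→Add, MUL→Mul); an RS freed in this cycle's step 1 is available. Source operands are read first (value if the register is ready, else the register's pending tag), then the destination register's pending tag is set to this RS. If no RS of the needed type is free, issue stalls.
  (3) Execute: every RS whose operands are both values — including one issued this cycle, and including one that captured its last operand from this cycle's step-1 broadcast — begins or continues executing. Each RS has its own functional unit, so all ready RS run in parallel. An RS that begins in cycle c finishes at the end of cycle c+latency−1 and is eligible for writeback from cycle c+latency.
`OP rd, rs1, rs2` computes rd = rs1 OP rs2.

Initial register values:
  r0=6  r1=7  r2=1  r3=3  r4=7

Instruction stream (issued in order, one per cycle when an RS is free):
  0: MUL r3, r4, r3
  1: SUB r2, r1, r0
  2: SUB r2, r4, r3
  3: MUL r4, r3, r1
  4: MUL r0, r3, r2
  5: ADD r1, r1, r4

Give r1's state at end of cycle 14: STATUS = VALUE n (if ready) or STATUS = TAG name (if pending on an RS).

c1: issue MUL r3<-Mul1 | r0:6,r1:7,r2:1,r3:Mul1,r4:7
c2: issue SUB r2<-Add1 | r0:6,r1:7,r2:Add1,r3:Mul1,r4:7
c3: issue SUB r2<-Add2 | r0:6,r1:7,r2:Add2,r3:Mul1,r4:7
c4: CDB Add1=1; issue MUL r4<-Mul2 | r0:6,r1:7,r2:Add2,r3:Mul1,r4:Mul2
c5: stall | r0:6,r1:7,r2:Add2,r3:Mul1,r4:Mul2
c6: CDB Mul1=21; issue MUL r0<-Mul1 | r0:Mul1,r1:7,r2:Add2,r3:21,r4:Mul2
c7: issue ADD r1<-Add1 | r0:Mul1,r1:Add1,r2:Add2,r3:21,r4:Mul2
c8: CDB Add2=-14 | r0:Mul1,r1:Add1,r2:-14,r3:21,r4:Mul2
c9: - | r0:Mul1,r1:Add1,r2:-14,r3:21,r4:Mul2
c10: - | r0:Mul1,r1:Add1,r2:-14,r3:21,r4:Mul2
c11: CDB Mul2=147 | r0:Mul1,r1:Add1,r2:-14,r3:21,r4:147
c12: - | r0:Mul1,r1:Add1,r2:-14,r3:21,r4:147
c13: CDB Add1=154 | r0:Mul1,r1:154,r2:-14,r3:21,r4:147
c14: CDB Mul1=-294 | r0:-294,r1:154,r2:-14,r3:21,r4:147

STATUS = VALUE 154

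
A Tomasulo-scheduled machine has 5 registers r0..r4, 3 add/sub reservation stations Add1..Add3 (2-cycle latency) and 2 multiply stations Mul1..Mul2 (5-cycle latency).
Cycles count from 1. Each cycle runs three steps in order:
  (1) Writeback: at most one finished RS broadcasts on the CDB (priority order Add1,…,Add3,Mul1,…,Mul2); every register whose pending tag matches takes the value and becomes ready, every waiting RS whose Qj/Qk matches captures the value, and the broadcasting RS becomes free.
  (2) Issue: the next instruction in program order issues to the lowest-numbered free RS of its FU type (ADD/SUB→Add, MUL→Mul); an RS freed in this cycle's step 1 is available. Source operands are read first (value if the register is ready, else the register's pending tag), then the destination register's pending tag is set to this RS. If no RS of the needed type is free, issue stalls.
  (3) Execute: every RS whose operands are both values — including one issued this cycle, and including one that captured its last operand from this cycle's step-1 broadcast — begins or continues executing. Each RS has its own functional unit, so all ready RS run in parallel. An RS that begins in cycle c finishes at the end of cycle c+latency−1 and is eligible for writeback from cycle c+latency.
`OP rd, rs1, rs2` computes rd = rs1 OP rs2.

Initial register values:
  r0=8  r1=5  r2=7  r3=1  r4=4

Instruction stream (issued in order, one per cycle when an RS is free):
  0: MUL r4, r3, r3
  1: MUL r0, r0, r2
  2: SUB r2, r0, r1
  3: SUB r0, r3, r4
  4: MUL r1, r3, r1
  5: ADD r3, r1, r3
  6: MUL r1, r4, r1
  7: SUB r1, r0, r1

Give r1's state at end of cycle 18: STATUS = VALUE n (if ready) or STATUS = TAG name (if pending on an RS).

cycle 1: issue MUL r4<-Mul1 // r0:8,r1:5,r2:7,r3:1,r4:Mul1
cycle 2: issue MUL r0<-Mul2 // r0:Mul2,r1:5,r2:7,r3:1,r4:Mul1
cycle 3: issue SUB r2<-Add1 // r0:Mul2,r1:5,r2:Add1,r3:1,r4:Mul1
cycle 4: issue SUB r0<-Add2 // r0:Add2,r1:5,r2:Add1,r3:1,r4:Mul1
cycle 5: stall // r0:Add2,r1:5,r2:Add1,r3:1,r4:Mul1
cycle 6: CDB Mul1=1; issue MUL r1<-Mul1 // r0:Add2,r1:Mul1,r2:Add1,r3:1,r4:1
cycle 7: CDB Mul2=56; issue ADD r3<-Add3 // r0:Add2,r1:Mul1,r2:Add1,r3:Add3,r4:1
cycle 8: CDB Add2=0; issue MUL r1<-Mul2 // r0:0,r1:Mul2,r2:Add1,r3:Add3,r4:1
cycle 9: CDB Add1=51; issue SUB r1<-Add1 // r0:0,r1:Add1,r2:51,r3:Add3,r4:1
cycle 10: - // r0:0,r1:Add1,r2:51,r3:Add3,r4:1
cycle 11: CDB Mul1=5 // r0:0,r1:Add1,r2:51,r3:Add3,r4:1
cycle 12: - // r0:0,r1:Add1,r2:51,r3:Add3,r4:1
cycle 13: CDB Add3=6 // r0:0,r1:Add1,r2:51,r3:6,r4:1
cycle 14: - // r0:0,r1:Add1,r2:51,r3:6,r4:1
cycle 15: - // r0:0,r1:Add1,r2:51,r3:6,r4:1
cycle 16: CDB Mul2=5 // r0:0,r1:Add1,r2:51,r3:6,r4:1
cycle 17: - // r0:0,r1:Add1,r2:51,r3:6,r4:1
cycle 18: CDB Add1=-5 // r0:0,r1:-5,r2:51,r3:6,r4:1

STATUS = VALUE -5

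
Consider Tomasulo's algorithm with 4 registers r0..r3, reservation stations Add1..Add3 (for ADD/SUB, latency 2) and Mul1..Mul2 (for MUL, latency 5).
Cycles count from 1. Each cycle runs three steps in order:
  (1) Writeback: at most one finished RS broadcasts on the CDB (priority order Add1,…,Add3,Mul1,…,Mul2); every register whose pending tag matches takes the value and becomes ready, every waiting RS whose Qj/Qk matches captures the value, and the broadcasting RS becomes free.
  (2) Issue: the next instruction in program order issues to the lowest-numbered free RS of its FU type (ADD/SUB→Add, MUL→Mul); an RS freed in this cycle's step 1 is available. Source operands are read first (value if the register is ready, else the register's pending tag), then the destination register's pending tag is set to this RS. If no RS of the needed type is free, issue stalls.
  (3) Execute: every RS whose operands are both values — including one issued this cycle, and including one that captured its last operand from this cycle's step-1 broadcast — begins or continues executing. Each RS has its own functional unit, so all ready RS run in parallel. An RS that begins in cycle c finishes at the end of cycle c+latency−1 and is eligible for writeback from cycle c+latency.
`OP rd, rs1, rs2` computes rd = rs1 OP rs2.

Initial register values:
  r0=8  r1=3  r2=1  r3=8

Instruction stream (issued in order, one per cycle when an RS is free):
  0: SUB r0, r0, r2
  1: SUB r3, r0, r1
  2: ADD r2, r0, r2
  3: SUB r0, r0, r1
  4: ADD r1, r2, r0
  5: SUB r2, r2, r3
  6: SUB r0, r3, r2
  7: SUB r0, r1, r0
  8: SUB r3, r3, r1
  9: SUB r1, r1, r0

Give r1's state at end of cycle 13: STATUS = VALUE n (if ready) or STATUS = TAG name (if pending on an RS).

STATUS = TAG Add3

c1: issue SUB r0<-Add1 | r0:Add1,r1:3,r2:1,r3:8
c2: issue SUB r3<-Add2 | r0:Add1,r1:3,r2:1,r3:Add2
c3: CDB Add1=7; issue ADD r2<-Add1 | r0:7,r1:3,r2:Add1,r3:Add2
c4: issue SUB r0<-Add3 | r0:Add3,r1:3,r2:Add1,r3:Add2
c5: CDB Add1=8; issue ADD r1<-Add1 | r0:Add3,r1:Add1,r2:8,r3:Add2
c6: CDB Add2=4; issue SUB r2<-Add2 | r0:Add3,r1:Add1,r2:Add2,r3:4
c7: CDB Add3=4; issue SUB r0<-Add3 | r0:Add3,r1:Add1,r2:Add2,r3:4
c8: CDB Add2=4; issue SUB r0<-Add2 | r0:Add2,r1:Add1,r2:4,r3:4
c9: CDB Add1=12; issue SUB r3<-Add1 | r0:Add2,r1:12,r2:4,r3:Add1
c10: CDB Add3=0; issue SUB r1<-Add3 | r0:Add2,r1:Add3,r2:4,r3:Add1
c11: CDB Add1=-8 | r0:Add2,r1:Add3,r2:4,r3:-8
c12: CDB Add2=12 | r0:12,r1:Add3,r2:4,r3:-8
c13: - | r0:12,r1:Add3,r2:4,r3:-8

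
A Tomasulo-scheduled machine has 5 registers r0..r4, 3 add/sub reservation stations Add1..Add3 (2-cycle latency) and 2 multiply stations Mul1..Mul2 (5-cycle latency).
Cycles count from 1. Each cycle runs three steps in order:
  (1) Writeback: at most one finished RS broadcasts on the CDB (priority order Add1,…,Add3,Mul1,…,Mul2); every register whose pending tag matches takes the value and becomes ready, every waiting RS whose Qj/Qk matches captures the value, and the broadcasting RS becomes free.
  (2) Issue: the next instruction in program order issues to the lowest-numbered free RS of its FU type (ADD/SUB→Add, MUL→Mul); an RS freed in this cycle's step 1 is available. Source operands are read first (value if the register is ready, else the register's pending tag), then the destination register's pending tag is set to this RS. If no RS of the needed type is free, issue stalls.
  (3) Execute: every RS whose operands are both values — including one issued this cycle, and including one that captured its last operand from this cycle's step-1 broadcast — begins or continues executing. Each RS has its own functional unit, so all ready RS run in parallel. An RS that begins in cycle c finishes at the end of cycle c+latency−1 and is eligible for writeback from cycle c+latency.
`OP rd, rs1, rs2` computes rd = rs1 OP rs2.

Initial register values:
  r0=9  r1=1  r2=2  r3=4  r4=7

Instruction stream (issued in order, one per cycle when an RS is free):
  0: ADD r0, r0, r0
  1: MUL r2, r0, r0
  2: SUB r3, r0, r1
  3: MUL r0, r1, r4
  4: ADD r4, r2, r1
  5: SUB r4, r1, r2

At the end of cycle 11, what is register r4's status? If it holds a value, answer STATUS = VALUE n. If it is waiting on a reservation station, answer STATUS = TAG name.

STATUS = VALUE -323

  c1: issue ADD r0<-Add1  regs: r0:Add1,r1:1,r2:2,r3:4,r4:7
  c2: issue MUL r2<-Mul1  regs: r0:Add1,r1:1,r2:Mul1,r3:4,r4:7
  c3: CDB Add1=18; issue SUB r3<-Add1  regs: r0:18,r1:1,r2:Mul1,r3:Add1,r4:7
  c4: issue MUL r0<-Mul2  regs: r0:Mul2,r1:1,r2:Mul1,r3:Add1,r4:7
  c5: CDB Add1=17; issue ADD r4<-Add1  regs: r0:Mul2,r1:1,r2:Mul1,r3:17,r4:Add1
  c6: issue SUB r4<-Add2  regs: r0:Mul2,r1:1,r2:Mul1,r3:17,r4:Add2
  c7: -  regs: r0:Mul2,r1:1,r2:Mul1,r3:17,r4:Add2
  c8: CDB Mul1=324  regs: r0:Mul2,r1:1,r2:324,r3:17,r4:Add2
  c9: CDB Mul2=7  regs: r0:7,r1:1,r2:324,r3:17,r4:Add2
  c10: CDB Add1=325  regs: r0:7,r1:1,r2:324,r3:17,r4:Add2
  c11: CDB Add2=-323  regs: r0:7,r1:1,r2:324,r3:17,r4:-323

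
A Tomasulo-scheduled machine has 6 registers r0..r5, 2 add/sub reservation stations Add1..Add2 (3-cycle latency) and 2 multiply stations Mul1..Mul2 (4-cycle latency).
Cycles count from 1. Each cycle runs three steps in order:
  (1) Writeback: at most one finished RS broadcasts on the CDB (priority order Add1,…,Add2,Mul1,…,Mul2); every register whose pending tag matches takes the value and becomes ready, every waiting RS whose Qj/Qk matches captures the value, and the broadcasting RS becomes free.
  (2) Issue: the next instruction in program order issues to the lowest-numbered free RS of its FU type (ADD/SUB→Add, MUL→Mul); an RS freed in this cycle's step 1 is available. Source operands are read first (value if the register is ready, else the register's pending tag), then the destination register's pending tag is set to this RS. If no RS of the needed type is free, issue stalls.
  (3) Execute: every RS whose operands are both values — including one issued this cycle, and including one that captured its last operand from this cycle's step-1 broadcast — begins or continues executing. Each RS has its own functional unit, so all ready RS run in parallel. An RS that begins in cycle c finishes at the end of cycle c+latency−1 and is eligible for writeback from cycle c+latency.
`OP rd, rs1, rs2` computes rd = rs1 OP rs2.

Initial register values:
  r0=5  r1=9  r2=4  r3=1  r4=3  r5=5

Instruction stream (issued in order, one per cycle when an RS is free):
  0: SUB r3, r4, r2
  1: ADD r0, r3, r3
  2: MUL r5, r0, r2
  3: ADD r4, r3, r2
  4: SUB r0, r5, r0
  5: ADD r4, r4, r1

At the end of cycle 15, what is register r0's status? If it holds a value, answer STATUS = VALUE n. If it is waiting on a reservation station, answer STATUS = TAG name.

STATUS = VALUE -6

c1: issue SUB r3<-Add1 | r0:5,r1:9,r2:4,r3:Add1,r4:3,r5:5
c2: issue ADD r0<-Add2 | r0:Add2,r1:9,r2:4,r3:Add1,r4:3,r5:5
c3: issue MUL r5<-Mul1 | r0:Add2,r1:9,r2:4,r3:Add1,r4:3,r5:Mul1
c4: CDB Add1=-1; issue ADD r4<-Add1 | r0:Add2,r1:9,r2:4,r3:-1,r4:Add1,r5:Mul1
c5: stall | r0:Add2,r1:9,r2:4,r3:-1,r4:Add1,r5:Mul1
c6: stall | r0:Add2,r1:9,r2:4,r3:-1,r4:Add1,r5:Mul1
c7: CDB Add1=3; issue SUB r0<-Add1 | r0:Add1,r1:9,r2:4,r3:-1,r4:3,r5:Mul1
c8: CDB Add2=-2; issue ADD r4<-Add2 | r0:Add1,r1:9,r2:4,r3:-1,r4:Add2,r5:Mul1
c9: - | r0:Add1,r1:9,r2:4,r3:-1,r4:Add2,r5:Mul1
c10: - | r0:Add1,r1:9,r2:4,r3:-1,r4:Add2,r5:Mul1
c11: CDB Add2=12 | r0:Add1,r1:9,r2:4,r3:-1,r4:12,r5:Mul1
c12: CDB Mul1=-8 | r0:Add1,r1:9,r2:4,r3:-1,r4:12,r5:-8
c13: - | r0:Add1,r1:9,r2:4,r3:-1,r4:12,r5:-8
c14: - | r0:Add1,r1:9,r2:4,r3:-1,r4:12,r5:-8
c15: CDB Add1=-6 | r0:-6,r1:9,r2:4,r3:-1,r4:12,r5:-8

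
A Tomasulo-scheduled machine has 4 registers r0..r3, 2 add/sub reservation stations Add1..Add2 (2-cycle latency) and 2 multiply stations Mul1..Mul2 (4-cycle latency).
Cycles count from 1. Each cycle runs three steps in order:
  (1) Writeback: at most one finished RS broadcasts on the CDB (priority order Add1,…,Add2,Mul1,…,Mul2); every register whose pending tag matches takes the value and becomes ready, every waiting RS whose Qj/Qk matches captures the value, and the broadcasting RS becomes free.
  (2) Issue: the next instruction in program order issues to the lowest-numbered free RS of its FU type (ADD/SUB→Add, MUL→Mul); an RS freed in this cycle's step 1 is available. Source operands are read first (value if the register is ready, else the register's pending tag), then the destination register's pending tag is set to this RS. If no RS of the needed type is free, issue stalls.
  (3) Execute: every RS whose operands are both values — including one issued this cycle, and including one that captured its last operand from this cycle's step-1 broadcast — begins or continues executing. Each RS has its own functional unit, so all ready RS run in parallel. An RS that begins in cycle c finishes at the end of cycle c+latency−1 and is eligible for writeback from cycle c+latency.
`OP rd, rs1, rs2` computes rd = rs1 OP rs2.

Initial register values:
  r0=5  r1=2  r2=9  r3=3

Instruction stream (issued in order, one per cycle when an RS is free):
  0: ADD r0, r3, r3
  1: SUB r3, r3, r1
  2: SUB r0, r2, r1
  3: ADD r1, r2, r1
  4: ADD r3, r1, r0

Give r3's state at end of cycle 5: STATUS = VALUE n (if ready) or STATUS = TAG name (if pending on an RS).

cycle 1: issue ADD r0<-Add1 // r0:Add1,r1:2,r2:9,r3:3
cycle 2: issue SUB r3<-Add2 // r0:Add1,r1:2,r2:9,r3:Add2
cycle 3: CDB Add1=6; issue SUB r0<-Add1 // r0:Add1,r1:2,r2:9,r3:Add2
cycle 4: CDB Add2=1; issue ADD r1<-Add2 // r0:Add1,r1:Add2,r2:9,r3:1
cycle 5: CDB Add1=7; issue ADD r3<-Add1 // r0:7,r1:Add2,r2:9,r3:Add1

STATUS = TAG Add1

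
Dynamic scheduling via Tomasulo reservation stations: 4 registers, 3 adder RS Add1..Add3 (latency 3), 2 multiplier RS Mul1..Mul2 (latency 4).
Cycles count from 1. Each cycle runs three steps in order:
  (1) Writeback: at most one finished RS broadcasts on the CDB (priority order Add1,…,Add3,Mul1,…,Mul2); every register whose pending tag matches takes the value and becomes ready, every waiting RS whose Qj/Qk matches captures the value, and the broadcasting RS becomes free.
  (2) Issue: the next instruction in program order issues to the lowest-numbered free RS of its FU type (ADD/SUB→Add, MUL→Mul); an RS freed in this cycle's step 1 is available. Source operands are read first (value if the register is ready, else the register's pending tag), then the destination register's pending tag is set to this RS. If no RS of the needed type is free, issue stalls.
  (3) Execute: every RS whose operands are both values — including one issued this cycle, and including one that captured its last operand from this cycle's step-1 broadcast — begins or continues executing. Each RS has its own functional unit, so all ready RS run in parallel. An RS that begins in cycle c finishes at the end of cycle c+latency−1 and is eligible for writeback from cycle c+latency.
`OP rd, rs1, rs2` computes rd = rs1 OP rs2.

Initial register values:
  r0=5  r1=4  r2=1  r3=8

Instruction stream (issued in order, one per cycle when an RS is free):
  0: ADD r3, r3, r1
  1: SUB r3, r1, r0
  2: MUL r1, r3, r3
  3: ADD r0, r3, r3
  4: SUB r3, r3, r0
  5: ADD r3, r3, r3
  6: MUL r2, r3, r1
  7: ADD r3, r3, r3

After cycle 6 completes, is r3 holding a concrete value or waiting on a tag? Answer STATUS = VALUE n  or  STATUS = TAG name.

c1: issue ADD r3<-Add1 | r0:5,r1:4,r2:1,r3:Add1
c2: issue SUB r3<-Add2 | r0:5,r1:4,r2:1,r3:Add2
c3: issue MUL r1<-Mul1 | r0:5,r1:Mul1,r2:1,r3:Add2
c4: CDB Add1=12; issue ADD r0<-Add1 | r0:Add1,r1:Mul1,r2:1,r3:Add2
c5: CDB Add2=-1; issue SUB r3<-Add2 | r0:Add1,r1:Mul1,r2:1,r3:Add2
c6: issue ADD r3<-Add3 | r0:Add1,r1:Mul1,r2:1,r3:Add3

STATUS = TAG Add3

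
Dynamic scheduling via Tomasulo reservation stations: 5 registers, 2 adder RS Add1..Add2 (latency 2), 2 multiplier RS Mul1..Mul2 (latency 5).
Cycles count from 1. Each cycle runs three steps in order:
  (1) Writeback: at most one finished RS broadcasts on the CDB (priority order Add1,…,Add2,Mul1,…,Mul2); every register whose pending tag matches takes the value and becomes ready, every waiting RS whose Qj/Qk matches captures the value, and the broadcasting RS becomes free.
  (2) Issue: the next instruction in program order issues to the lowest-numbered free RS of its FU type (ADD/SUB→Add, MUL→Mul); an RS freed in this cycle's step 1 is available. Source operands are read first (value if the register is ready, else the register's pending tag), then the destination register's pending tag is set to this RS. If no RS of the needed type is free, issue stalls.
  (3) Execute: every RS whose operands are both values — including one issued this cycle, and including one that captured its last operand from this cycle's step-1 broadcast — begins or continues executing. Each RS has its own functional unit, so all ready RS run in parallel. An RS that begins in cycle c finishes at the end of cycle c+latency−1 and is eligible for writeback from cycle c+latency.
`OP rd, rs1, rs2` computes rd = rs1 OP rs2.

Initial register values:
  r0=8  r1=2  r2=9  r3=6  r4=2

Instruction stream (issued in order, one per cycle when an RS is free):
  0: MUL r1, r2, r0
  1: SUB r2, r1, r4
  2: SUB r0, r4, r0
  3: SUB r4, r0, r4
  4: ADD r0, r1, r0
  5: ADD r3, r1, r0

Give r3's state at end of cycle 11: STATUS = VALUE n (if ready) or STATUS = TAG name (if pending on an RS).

STATUS = VALUE 138

cycle 1: issue MUL r1<-Mul1 // r0:8,r1:Mul1,r2:9,r3:6,r4:2
cycle 2: issue SUB r2<-Add1 // r0:8,r1:Mul1,r2:Add1,r3:6,r4:2
cycle 3: issue SUB r0<-Add2 // r0:Add2,r1:Mul1,r2:Add1,r3:6,r4:2
cycle 4: stall // r0:Add2,r1:Mul1,r2:Add1,r3:6,r4:2
cycle 5: CDB Add2=-6; issue SUB r4<-Add2 // r0:-6,r1:Mul1,r2:Add1,r3:6,r4:Add2
cycle 6: CDB Mul1=72; stall // r0:-6,r1:72,r2:Add1,r3:6,r4:Add2
cycle 7: CDB Add2=-8; issue ADD r0<-Add2 // r0:Add2,r1:72,r2:Add1,r3:6,r4:-8
cycle 8: CDB Add1=70; issue ADD r3<-Add1 // r0:Add2,r1:72,r2:70,r3:Add1,r4:-8
cycle 9: CDB Add2=66 // r0:66,r1:72,r2:70,r3:Add1,r4:-8
cycle 10: - // r0:66,r1:72,r2:70,r3:Add1,r4:-8
cycle 11: CDB Add1=138 // r0:66,r1:72,r2:70,r3:138,r4:-8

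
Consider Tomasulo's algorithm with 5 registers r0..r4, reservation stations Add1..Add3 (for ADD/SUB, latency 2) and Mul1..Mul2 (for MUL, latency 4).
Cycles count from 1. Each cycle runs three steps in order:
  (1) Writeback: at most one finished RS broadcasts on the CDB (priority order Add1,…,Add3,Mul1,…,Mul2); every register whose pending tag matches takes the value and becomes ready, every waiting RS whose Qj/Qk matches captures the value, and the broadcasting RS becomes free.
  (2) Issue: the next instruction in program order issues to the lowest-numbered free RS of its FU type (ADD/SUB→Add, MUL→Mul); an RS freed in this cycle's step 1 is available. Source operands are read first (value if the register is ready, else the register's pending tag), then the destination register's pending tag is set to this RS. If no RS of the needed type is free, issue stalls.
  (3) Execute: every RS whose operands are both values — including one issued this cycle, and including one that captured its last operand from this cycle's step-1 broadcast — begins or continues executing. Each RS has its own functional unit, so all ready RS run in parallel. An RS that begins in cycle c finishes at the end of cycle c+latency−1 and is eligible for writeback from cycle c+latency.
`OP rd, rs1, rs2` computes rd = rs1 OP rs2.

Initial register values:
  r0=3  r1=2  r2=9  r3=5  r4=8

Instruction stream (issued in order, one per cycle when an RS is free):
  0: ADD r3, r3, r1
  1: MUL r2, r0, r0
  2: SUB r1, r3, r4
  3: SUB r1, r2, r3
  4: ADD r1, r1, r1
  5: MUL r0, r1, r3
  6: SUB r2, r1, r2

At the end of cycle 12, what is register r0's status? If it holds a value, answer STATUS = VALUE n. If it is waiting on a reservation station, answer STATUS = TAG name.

STATUS = TAG Mul1

  c1: issue ADD r3<-Add1  regs: r0:3,r1:2,r2:9,r3:Add1,r4:8
  c2: issue MUL r2<-Mul1  regs: r0:3,r1:2,r2:Mul1,r3:Add1,r4:8
  c3: CDB Add1=7; issue SUB r1<-Add1  regs: r0:3,r1:Add1,r2:Mul1,r3:7,r4:8
  c4: issue SUB r1<-Add2  regs: r0:3,r1:Add2,r2:Mul1,r3:7,r4:8
  c5: CDB Add1=-1; issue ADD r1<-Add1  regs: r0:3,r1:Add1,r2:Mul1,r3:7,r4:8
  c6: CDB Mul1=9; issue MUL r0<-Mul1  regs: r0:Mul1,r1:Add1,r2:9,r3:7,r4:8
  c7: issue SUB r2<-Add3  regs: r0:Mul1,r1:Add1,r2:Add3,r3:7,r4:8
  c8: CDB Add2=2  regs: r0:Mul1,r1:Add1,r2:Add3,r3:7,r4:8
  c9: -  regs: r0:Mul1,r1:Add1,r2:Add3,r3:7,r4:8
  c10: CDB Add1=4  regs: r0:Mul1,r1:4,r2:Add3,r3:7,r4:8
  c11: -  regs: r0:Mul1,r1:4,r2:Add3,r3:7,r4:8
  c12: CDB Add3=-5  regs: r0:Mul1,r1:4,r2:-5,r3:7,r4:8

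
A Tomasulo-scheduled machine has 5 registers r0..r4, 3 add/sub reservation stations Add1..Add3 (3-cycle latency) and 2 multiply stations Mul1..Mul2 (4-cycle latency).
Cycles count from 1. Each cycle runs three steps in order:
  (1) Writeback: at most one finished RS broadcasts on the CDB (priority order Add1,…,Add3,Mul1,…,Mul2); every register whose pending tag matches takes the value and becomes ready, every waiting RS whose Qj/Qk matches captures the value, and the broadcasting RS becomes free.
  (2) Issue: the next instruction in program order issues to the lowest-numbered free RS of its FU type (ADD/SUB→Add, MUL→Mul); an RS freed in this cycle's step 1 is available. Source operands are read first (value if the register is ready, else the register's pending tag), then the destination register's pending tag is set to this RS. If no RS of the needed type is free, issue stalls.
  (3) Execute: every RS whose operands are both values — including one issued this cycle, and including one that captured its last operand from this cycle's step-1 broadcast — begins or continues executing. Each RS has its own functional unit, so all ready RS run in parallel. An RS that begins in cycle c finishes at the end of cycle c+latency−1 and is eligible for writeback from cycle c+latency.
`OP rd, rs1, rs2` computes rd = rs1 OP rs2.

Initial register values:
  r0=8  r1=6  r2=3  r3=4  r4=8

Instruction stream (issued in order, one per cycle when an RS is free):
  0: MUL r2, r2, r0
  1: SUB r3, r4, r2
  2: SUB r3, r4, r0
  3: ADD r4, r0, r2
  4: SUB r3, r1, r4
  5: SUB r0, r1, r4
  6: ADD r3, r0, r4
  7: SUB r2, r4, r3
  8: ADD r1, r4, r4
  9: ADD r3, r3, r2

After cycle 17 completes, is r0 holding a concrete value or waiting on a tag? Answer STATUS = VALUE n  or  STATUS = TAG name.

STATUS = VALUE -26

cycle 1: issue MUL r2<-Mul1 // r0:8,r1:6,r2:Mul1,r3:4,r4:8
cycle 2: issue SUB r3<-Add1 // r0:8,r1:6,r2:Mul1,r3:Add1,r4:8
cycle 3: issue SUB r3<-Add2 // r0:8,r1:6,r2:Mul1,r3:Add2,r4:8
cycle 4: issue ADD r4<-Add3 // r0:8,r1:6,r2:Mul1,r3:Add2,r4:Add3
cycle 5: CDB Mul1=24; stall // r0:8,r1:6,r2:24,r3:Add2,r4:Add3
cycle 6: CDB Add2=0; issue SUB r3<-Add2 // r0:8,r1:6,r2:24,r3:Add2,r4:Add3
cycle 7: stall // r0:8,r1:6,r2:24,r3:Add2,r4:Add3
cycle 8: CDB Add1=-16; issue SUB r0<-Add1 // r0:Add1,r1:6,r2:24,r3:Add2,r4:Add3
cycle 9: CDB Add3=32; issue ADD r3<-Add3 // r0:Add1,r1:6,r2:24,r3:Add3,r4:32
cycle 10: stall // r0:Add1,r1:6,r2:24,r3:Add3,r4:32
cycle 11: stall // r0:Add1,r1:6,r2:24,r3:Add3,r4:32
cycle 12: CDB Add1=-26; issue SUB r2<-Add1 // r0:-26,r1:6,r2:Add1,r3:Add3,r4:32
cycle 13: CDB Add2=-26; issue ADD r1<-Add2 // r0:-26,r1:Add2,r2:Add1,r3:Add3,r4:32
cycle 14: stall // r0:-26,r1:Add2,r2:Add1,r3:Add3,r4:32
cycle 15: CDB Add3=6; issue ADD r3<-Add3 // r0:-26,r1:Add2,r2:Add1,r3:Add3,r4:32
cycle 16: CDB Add2=64 // r0:-26,r1:64,r2:Add1,r3:Add3,r4:32
cycle 17: - // r0:-26,r1:64,r2:Add1,r3:Add3,r4:32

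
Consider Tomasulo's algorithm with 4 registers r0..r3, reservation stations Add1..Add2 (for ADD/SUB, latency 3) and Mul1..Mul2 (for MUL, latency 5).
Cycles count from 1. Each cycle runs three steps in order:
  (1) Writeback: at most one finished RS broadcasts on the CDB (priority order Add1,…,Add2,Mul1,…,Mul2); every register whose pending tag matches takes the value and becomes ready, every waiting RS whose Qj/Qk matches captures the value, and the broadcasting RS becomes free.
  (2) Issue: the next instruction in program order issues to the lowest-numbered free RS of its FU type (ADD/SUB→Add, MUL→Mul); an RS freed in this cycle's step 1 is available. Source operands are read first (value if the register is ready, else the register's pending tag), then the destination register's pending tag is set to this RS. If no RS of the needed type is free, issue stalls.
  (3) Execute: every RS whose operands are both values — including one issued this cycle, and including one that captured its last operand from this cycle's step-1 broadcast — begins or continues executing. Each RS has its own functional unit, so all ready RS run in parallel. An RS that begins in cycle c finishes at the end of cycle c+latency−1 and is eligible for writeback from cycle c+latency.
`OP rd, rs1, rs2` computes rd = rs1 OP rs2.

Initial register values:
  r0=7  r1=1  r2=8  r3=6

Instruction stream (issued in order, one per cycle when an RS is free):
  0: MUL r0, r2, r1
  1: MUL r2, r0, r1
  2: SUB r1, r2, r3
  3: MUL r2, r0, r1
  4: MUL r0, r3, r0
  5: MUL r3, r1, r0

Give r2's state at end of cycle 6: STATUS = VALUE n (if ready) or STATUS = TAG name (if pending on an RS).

STATUS = TAG Mul1

  c1: issue MUL r0<-Mul1  regs: r0:Mul1,r1:1,r2:8,r3:6
  c2: issue MUL r2<-Mul2  regs: r0:Mul1,r1:1,r2:Mul2,r3:6
  c3: issue SUB r1<-Add1  regs: r0:Mul1,r1:Add1,r2:Mul2,r3:6
  c4: stall  regs: r0:Mul1,r1:Add1,r2:Mul2,r3:6
  c5: stall  regs: r0:Mul1,r1:Add1,r2:Mul2,r3:6
  c6: CDB Mul1=8; issue MUL r2<-Mul1  regs: r0:8,r1:Add1,r2:Mul1,r3:6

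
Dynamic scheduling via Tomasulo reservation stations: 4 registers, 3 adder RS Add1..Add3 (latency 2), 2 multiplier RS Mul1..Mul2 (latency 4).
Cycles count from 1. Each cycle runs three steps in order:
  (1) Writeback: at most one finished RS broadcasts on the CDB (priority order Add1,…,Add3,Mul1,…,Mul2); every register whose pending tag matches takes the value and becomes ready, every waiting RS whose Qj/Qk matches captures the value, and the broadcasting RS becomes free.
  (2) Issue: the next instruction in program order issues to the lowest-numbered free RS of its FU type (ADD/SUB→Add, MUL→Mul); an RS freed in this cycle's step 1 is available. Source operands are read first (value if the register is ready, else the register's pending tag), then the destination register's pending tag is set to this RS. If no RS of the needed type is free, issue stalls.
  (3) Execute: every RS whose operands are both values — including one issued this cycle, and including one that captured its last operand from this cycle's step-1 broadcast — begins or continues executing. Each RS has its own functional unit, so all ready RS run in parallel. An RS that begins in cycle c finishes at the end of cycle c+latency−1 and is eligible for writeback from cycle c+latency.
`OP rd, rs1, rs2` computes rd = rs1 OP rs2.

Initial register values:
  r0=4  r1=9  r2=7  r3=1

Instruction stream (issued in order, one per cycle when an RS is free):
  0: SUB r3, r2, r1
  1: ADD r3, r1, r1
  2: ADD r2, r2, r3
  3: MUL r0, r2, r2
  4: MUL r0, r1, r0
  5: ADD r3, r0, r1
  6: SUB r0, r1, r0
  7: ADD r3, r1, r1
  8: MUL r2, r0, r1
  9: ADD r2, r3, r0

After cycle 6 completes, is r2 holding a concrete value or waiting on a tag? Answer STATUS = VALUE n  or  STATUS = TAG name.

STATUS = VALUE 25

cycle 1: issue SUB r3<-Add1 // r0:4,r1:9,r2:7,r3:Add1
cycle 2: issue ADD r3<-Add2 // r0:4,r1:9,r2:7,r3:Add2
cycle 3: CDB Add1=-2; issue ADD r2<-Add1 // r0:4,r1:9,r2:Add1,r3:Add2
cycle 4: CDB Add2=18; issue MUL r0<-Mul1 // r0:Mul1,r1:9,r2:Add1,r3:18
cycle 5: issue MUL r0<-Mul2 // r0:Mul2,r1:9,r2:Add1,r3:18
cycle 6: CDB Add1=25; issue ADD r3<-Add1 // r0:Mul2,r1:9,r2:25,r3:Add1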